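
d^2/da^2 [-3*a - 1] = 0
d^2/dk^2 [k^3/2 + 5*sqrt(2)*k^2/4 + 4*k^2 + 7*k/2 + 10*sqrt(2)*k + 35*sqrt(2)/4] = 3*k + 5*sqrt(2)/2 + 8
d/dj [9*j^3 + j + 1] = 27*j^2 + 1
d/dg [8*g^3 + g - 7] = 24*g^2 + 1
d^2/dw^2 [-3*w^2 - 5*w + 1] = -6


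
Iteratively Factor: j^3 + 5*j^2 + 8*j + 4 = (j + 2)*(j^2 + 3*j + 2) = (j + 1)*(j + 2)*(j + 2)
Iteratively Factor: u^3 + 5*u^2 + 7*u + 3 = (u + 3)*(u^2 + 2*u + 1) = (u + 1)*(u + 3)*(u + 1)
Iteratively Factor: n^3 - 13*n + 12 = (n + 4)*(n^2 - 4*n + 3) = (n - 1)*(n + 4)*(n - 3)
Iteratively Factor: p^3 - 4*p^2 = (p - 4)*(p^2) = p*(p - 4)*(p)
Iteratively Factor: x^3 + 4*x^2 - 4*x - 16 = (x + 2)*(x^2 + 2*x - 8) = (x + 2)*(x + 4)*(x - 2)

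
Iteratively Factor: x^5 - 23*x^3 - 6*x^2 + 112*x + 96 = (x + 1)*(x^4 - x^3 - 22*x^2 + 16*x + 96) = (x - 3)*(x + 1)*(x^3 + 2*x^2 - 16*x - 32) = (x - 3)*(x + 1)*(x + 2)*(x^2 - 16) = (x - 4)*(x - 3)*(x + 1)*(x + 2)*(x + 4)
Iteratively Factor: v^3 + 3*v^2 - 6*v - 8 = (v + 1)*(v^2 + 2*v - 8) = (v - 2)*(v + 1)*(v + 4)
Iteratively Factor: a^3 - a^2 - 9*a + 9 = (a + 3)*(a^2 - 4*a + 3) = (a - 1)*(a + 3)*(a - 3)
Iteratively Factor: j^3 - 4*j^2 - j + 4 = (j + 1)*(j^2 - 5*j + 4) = (j - 4)*(j + 1)*(j - 1)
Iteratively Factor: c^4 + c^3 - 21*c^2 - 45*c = (c - 5)*(c^3 + 6*c^2 + 9*c) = c*(c - 5)*(c^2 + 6*c + 9) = c*(c - 5)*(c + 3)*(c + 3)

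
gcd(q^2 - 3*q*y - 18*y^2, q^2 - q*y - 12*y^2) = q + 3*y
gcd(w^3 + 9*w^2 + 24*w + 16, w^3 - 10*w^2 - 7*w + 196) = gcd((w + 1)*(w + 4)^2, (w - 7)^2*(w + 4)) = w + 4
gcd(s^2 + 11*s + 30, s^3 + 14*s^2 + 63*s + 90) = s^2 + 11*s + 30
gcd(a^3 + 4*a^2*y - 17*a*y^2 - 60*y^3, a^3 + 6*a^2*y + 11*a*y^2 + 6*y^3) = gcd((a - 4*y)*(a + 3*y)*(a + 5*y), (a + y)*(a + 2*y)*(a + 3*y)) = a + 3*y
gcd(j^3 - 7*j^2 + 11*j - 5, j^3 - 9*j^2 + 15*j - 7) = j^2 - 2*j + 1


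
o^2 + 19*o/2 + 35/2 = (o + 5/2)*(o + 7)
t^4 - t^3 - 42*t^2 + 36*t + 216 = (t - 6)*(t - 3)*(t + 2)*(t + 6)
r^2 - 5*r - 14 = (r - 7)*(r + 2)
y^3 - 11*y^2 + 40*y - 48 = (y - 4)^2*(y - 3)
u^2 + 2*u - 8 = (u - 2)*(u + 4)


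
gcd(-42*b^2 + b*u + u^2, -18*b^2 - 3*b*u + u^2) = -6*b + u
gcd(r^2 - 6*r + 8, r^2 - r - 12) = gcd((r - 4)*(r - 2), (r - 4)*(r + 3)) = r - 4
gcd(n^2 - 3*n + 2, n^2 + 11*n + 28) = 1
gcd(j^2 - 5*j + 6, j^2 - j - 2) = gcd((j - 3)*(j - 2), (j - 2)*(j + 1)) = j - 2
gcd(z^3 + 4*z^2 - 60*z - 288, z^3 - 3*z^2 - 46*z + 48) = z^2 - 2*z - 48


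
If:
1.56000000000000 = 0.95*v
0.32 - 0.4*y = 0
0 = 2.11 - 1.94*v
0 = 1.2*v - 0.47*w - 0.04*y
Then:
No Solution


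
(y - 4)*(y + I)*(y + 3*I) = y^3 - 4*y^2 + 4*I*y^2 - 3*y - 16*I*y + 12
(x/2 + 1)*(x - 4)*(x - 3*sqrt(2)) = x^3/2 - 3*sqrt(2)*x^2/2 - x^2 - 4*x + 3*sqrt(2)*x + 12*sqrt(2)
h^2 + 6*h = h*(h + 6)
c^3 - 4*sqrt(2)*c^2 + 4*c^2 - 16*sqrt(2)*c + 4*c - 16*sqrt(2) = (c + 2)^2*(c - 4*sqrt(2))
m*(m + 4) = m^2 + 4*m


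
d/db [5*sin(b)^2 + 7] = 5*sin(2*b)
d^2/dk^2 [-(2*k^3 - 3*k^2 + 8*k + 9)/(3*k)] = -4/3 - 6/k^3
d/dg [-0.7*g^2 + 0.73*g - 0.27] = 0.73 - 1.4*g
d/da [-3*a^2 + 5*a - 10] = 5 - 6*a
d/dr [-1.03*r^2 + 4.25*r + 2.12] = 4.25 - 2.06*r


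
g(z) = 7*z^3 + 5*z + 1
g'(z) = 21*z^2 + 5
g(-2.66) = -144.05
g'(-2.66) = 153.59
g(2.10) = 76.33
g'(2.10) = 97.61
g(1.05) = 14.35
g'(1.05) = 28.15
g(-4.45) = -638.10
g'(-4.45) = 420.85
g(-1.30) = -20.88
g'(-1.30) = 40.49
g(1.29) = 22.48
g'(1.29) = 39.95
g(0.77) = 8.05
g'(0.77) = 17.45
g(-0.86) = -7.75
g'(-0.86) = 20.53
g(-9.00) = -5147.00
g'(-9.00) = 1706.00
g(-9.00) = -5147.00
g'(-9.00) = 1706.00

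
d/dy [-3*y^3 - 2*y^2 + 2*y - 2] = -9*y^2 - 4*y + 2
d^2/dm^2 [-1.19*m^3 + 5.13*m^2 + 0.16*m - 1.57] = 10.26 - 7.14*m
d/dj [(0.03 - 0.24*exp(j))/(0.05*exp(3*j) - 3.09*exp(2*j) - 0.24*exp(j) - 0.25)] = (0.024*exp(3*j) - 0.7461*exp(2*j) + 0.1854*exp(j) + 0.0672)*exp(j)/(0.0025*exp(6*j) - 0.309*exp(5*j) + 9.5241*exp(4*j) + 1.4582*exp(3*j) + 1.6026*exp(2*j) + 0.12*exp(j) + 0.0625)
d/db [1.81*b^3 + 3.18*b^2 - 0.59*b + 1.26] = 5.43*b^2 + 6.36*b - 0.59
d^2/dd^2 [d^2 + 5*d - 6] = 2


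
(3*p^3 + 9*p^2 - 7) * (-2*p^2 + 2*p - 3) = -6*p^5 - 12*p^4 + 9*p^3 - 13*p^2 - 14*p + 21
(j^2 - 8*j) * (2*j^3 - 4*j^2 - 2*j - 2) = 2*j^5 - 20*j^4 + 30*j^3 + 14*j^2 + 16*j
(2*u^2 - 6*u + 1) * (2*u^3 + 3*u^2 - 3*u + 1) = 4*u^5 - 6*u^4 - 22*u^3 + 23*u^2 - 9*u + 1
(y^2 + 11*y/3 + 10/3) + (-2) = y^2 + 11*y/3 + 4/3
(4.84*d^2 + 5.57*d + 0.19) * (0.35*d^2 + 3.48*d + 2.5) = 1.694*d^4 + 18.7927*d^3 + 31.5501*d^2 + 14.5862*d + 0.475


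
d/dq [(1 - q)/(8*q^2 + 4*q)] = (q^2/2 - q - 1/4)/(q^2*(4*q^2 + 4*q + 1))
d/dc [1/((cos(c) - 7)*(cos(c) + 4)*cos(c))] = (3*sin(c) - 28*sin(c)/cos(c)^2 - 6*tan(c))/((cos(c) - 7)^2*(cos(c) + 4)^2)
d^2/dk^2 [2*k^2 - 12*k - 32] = 4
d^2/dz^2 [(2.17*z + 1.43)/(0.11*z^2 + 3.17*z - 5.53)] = ((0.22*z + 3.17)*(0.44*z + 6.34)*(2.17*z + 1.43) - (1.4322*z + 14.0724)*(0.11*z^2 + 3.17*z - 5.53))/(0.11*z^2 + 3.17*z - 5.53)^3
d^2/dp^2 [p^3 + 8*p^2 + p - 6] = 6*p + 16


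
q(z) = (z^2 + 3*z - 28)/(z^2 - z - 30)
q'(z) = (1 - 2*z)*(z^2 + 3*z - 28)/(z^2 - z - 30)^2 + (2*z + 3)/(z^2 - z - 30) = 2*(-2*z^2 - 2*z - 59)/(z^4 - 2*z^3 - 59*z^2 + 60*z + 900)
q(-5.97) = -0.88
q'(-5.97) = -1.76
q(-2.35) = 1.33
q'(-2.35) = -0.27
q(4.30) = -0.21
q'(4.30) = -0.84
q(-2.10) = 1.27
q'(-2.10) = -0.23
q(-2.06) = 1.26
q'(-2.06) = -0.23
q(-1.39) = 1.13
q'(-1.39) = -0.17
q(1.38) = 0.74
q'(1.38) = -0.15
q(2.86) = 0.46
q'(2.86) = -0.27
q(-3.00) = 1.56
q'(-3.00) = -0.44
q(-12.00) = 0.63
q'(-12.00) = -0.04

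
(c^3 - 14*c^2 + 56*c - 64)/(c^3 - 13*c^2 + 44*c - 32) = (c - 2)/(c - 1)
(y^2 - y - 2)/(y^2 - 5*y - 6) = (y - 2)/(y - 6)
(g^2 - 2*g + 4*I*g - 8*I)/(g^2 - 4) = (g + 4*I)/(g + 2)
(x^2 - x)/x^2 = (x - 1)/x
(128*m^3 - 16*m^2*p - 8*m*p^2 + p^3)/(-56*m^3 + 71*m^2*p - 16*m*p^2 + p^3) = (-16*m^2 + p^2)/(7*m^2 - 8*m*p + p^2)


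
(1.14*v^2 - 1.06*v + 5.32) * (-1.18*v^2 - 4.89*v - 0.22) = -1.3452*v^4 - 4.3238*v^3 - 1.345*v^2 - 25.7816*v - 1.1704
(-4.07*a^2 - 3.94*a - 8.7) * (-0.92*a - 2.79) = 3.7444*a^3 + 14.9801*a^2 + 18.9966*a + 24.273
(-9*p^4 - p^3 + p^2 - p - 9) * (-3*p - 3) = 27*p^5 + 30*p^4 + 30*p + 27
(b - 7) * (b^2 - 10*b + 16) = b^3 - 17*b^2 + 86*b - 112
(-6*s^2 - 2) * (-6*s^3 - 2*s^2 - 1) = 36*s^5 + 12*s^4 + 12*s^3 + 10*s^2 + 2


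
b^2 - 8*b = b*(b - 8)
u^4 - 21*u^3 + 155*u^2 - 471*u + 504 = (u - 8)*(u - 7)*(u - 3)^2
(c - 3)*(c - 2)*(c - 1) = c^3 - 6*c^2 + 11*c - 6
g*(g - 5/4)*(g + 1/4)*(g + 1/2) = g^4 - g^3/2 - 13*g^2/16 - 5*g/32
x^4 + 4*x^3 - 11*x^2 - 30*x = x*(x - 3)*(x + 2)*(x + 5)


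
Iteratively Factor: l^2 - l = (l - 1)*(l)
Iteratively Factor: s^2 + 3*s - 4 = (s - 1)*(s + 4)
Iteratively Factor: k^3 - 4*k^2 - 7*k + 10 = (k - 5)*(k^2 + k - 2) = (k - 5)*(k + 2)*(k - 1)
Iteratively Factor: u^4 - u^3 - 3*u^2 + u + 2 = (u - 1)*(u^3 - 3*u - 2) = (u - 1)*(u + 1)*(u^2 - u - 2) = (u - 2)*(u - 1)*(u + 1)*(u + 1)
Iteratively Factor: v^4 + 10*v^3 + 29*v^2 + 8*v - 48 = (v + 3)*(v^3 + 7*v^2 + 8*v - 16) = (v - 1)*(v + 3)*(v^2 + 8*v + 16) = (v - 1)*(v + 3)*(v + 4)*(v + 4)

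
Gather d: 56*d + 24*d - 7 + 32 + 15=80*d + 40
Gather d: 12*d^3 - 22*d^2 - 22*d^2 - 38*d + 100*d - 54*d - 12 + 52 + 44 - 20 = 12*d^3 - 44*d^2 + 8*d + 64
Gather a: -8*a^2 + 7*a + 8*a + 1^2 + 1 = -8*a^2 + 15*a + 2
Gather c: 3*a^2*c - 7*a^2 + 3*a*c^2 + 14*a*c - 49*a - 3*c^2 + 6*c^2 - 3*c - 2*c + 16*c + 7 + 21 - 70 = -7*a^2 - 49*a + c^2*(3*a + 3) + c*(3*a^2 + 14*a + 11) - 42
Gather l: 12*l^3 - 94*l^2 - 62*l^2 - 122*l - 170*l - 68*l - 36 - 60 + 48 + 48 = 12*l^3 - 156*l^2 - 360*l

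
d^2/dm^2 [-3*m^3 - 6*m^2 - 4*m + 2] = -18*m - 12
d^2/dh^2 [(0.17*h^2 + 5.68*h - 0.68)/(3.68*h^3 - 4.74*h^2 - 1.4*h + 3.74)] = (4.60441600000001*h^6 + 461.524992*h^5 - 699.7152*h^4 + 468.528016*h^3 - 990.665208*h^2 + 633.235584*h + 37.461608)/(49.836032*h^9 - 192.572928*h^8 + 191.164224*h^7 + 191.972184*h^6 - 464.150928*h^5 + 108.604392*h^4 + 300.590944*h^3 - 176.912472*h^2 - 58.74792*h + 52.313624)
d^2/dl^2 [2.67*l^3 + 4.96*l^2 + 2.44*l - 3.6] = 16.02*l + 9.92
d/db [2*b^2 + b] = 4*b + 1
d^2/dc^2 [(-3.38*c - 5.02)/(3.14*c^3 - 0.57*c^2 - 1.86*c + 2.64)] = (-199.952688*c^5 - 557.64516*c^4 + 102.079308*c^3 + 502.353036*c^2 + 187.232184*c - 83.03688)/(30.959144*c^9 - 16.859916*c^8 - 51.95601*c^7 + 97.877007*c^6 + 2.426058*c^5 - 95.854644*c^4 + 76.012344*c^3 + 15.482016*c^2 - 38.890368*c + 18.399744)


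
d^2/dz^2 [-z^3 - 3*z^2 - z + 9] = -6*z - 6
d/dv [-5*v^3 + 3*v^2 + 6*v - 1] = -15*v^2 + 6*v + 6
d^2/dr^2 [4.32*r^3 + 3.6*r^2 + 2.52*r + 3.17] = 25.92*r + 7.2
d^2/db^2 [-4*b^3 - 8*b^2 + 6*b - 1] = -24*b - 16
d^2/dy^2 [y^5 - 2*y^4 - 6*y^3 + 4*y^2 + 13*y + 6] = 20*y^3 - 24*y^2 - 36*y + 8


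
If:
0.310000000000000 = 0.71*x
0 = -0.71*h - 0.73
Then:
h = -1.03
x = 0.44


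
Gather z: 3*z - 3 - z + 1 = 2*z - 2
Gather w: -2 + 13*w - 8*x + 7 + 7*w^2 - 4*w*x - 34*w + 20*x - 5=7*w^2 + w*(-4*x - 21) + 12*x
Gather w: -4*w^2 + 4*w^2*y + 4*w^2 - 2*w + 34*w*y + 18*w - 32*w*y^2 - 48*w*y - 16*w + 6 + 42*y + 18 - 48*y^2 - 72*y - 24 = 4*w^2*y + w*(-32*y^2 - 14*y) - 48*y^2 - 30*y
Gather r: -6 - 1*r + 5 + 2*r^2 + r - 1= 2*r^2 - 2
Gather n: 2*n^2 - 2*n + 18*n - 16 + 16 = 2*n^2 + 16*n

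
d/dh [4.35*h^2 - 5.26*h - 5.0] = 8.7*h - 5.26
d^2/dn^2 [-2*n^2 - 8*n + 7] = -4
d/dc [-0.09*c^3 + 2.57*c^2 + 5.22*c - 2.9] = -0.27*c^2 + 5.14*c + 5.22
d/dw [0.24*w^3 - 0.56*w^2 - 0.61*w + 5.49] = 0.72*w^2 - 1.12*w - 0.61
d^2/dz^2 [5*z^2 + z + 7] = 10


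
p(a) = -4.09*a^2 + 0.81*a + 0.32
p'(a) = 0.81 - 8.18*a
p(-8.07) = -272.58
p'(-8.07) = 66.82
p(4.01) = -62.20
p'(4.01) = -31.99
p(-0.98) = -4.40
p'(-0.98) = 8.83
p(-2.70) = -31.68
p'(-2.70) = 22.90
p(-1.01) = -4.67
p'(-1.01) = 9.07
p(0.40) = -0.01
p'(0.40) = -2.46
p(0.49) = -0.27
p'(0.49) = -3.20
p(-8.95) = -334.55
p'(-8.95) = 74.02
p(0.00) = 0.32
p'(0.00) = 0.81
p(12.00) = -578.92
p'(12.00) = -97.35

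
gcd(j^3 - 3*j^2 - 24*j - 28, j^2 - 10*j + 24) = 1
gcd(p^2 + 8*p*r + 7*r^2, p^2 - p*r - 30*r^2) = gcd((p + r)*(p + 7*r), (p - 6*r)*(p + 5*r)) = 1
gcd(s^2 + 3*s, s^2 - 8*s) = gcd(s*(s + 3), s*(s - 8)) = s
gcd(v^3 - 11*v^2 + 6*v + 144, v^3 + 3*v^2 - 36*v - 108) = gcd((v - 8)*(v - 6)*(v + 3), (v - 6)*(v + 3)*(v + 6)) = v^2 - 3*v - 18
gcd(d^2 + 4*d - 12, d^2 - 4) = d - 2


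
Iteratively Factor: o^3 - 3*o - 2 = (o - 2)*(o^2 + 2*o + 1) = (o - 2)*(o + 1)*(o + 1)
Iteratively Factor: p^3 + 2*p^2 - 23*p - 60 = (p - 5)*(p^2 + 7*p + 12) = (p - 5)*(p + 4)*(p + 3)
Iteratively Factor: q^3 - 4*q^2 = (q)*(q^2 - 4*q) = q*(q - 4)*(q)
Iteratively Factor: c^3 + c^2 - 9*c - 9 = (c + 3)*(c^2 - 2*c - 3) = (c + 1)*(c + 3)*(c - 3)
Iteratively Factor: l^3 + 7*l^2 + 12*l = (l + 4)*(l^2 + 3*l) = (l + 3)*(l + 4)*(l)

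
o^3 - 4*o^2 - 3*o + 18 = (o - 3)^2*(o + 2)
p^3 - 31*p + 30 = (p - 5)*(p - 1)*(p + 6)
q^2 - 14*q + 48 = (q - 8)*(q - 6)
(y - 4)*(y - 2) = y^2 - 6*y + 8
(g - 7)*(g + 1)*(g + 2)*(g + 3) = g^4 - g^3 - 31*g^2 - 71*g - 42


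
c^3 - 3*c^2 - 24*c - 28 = (c - 7)*(c + 2)^2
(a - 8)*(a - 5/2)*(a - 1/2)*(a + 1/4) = a^4 - 43*a^3/4 + 45*a^2/2 - 59*a/16 - 5/2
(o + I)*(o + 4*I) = o^2 + 5*I*o - 4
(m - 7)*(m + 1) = m^2 - 6*m - 7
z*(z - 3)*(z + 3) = z^3 - 9*z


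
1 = 1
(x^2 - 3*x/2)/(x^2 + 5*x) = (x - 3/2)/(x + 5)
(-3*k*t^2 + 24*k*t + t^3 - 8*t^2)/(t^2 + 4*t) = (-3*k*t + 24*k + t^2 - 8*t)/(t + 4)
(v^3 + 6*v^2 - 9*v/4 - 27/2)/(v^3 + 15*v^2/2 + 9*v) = (v - 3/2)/v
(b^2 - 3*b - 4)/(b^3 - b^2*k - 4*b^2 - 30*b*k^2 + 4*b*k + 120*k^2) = (b + 1)/(b^2 - b*k - 30*k^2)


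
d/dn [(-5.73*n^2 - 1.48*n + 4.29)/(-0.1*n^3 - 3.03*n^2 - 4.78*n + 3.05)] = (-0.573*n^4 - 0.295999999999999*n^3 + 24.192*n^2 - 8.9556*n + 15.9922)/(0.01*n^6 + 0.606*n^5 + 10.1369*n^4 + 28.3568*n^3 + 4.3654*n^2 - 29.158*n + 9.3025)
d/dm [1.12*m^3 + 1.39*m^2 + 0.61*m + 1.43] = 3.36*m^2 + 2.78*m + 0.61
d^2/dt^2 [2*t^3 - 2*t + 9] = 12*t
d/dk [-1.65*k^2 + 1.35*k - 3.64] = 1.35 - 3.3*k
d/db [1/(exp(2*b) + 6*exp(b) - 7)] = 2*(-exp(b) - 3)*exp(b)/(exp(2*b) + 6*exp(b) - 7)^2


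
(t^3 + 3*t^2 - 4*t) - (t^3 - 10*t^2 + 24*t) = 13*t^2 - 28*t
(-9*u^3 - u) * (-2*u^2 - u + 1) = 18*u^5 + 9*u^4 - 7*u^3 + u^2 - u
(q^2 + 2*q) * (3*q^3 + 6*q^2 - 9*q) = 3*q^5 + 12*q^4 + 3*q^3 - 18*q^2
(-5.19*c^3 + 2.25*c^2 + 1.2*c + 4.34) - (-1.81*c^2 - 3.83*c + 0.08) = -5.19*c^3 + 4.06*c^2 + 5.03*c + 4.26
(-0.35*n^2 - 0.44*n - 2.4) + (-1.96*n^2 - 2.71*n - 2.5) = -2.31*n^2 - 3.15*n - 4.9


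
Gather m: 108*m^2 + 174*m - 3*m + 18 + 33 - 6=108*m^2 + 171*m + 45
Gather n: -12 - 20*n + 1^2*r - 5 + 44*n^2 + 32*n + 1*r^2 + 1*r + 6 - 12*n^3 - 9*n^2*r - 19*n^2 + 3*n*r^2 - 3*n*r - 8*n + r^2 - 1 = -12*n^3 + n^2*(25 - 9*r) + n*(3*r^2 - 3*r + 4) + 2*r^2 + 2*r - 12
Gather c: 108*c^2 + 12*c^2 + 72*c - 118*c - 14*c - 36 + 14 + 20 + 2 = 120*c^2 - 60*c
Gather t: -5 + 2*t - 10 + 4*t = 6*t - 15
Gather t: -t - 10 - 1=-t - 11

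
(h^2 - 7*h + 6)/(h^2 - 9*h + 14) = (h^2 - 7*h + 6)/(h^2 - 9*h + 14)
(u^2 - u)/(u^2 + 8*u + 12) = u*(u - 1)/(u^2 + 8*u + 12)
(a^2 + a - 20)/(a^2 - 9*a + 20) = (a + 5)/(a - 5)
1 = 1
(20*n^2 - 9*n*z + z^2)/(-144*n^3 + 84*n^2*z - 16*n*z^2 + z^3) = (-5*n + z)/(36*n^2 - 12*n*z + z^2)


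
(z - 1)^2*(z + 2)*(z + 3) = z^4 + 3*z^3 - 3*z^2 - 7*z + 6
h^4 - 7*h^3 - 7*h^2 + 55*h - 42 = (h - 7)*(h - 2)*(h - 1)*(h + 3)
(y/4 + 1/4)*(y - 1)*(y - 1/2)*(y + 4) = y^4/4 + 7*y^3/8 - 3*y^2/4 - 7*y/8 + 1/2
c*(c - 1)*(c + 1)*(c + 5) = c^4 + 5*c^3 - c^2 - 5*c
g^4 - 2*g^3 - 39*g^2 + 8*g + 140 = (g - 7)*(g - 2)*(g + 2)*(g + 5)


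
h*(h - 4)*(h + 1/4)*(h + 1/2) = h^4 - 13*h^3/4 - 23*h^2/8 - h/2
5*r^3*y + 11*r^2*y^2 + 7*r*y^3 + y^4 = y*(r + y)^2*(5*r + y)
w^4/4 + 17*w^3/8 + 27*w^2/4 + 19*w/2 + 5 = (w/4 + 1/2)*(w + 2)^2*(w + 5/2)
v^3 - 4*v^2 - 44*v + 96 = (v - 8)*(v - 2)*(v + 6)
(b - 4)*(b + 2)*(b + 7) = b^3 + 5*b^2 - 22*b - 56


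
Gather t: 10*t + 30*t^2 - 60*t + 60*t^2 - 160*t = 90*t^2 - 210*t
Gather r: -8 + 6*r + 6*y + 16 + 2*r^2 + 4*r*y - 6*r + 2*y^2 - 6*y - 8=2*r^2 + 4*r*y + 2*y^2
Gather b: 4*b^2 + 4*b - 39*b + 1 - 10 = 4*b^2 - 35*b - 9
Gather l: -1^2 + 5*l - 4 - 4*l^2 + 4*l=-4*l^2 + 9*l - 5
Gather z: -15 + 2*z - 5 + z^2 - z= z^2 + z - 20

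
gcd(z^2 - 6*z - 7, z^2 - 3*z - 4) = z + 1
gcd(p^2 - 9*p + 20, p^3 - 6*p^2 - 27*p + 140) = p - 4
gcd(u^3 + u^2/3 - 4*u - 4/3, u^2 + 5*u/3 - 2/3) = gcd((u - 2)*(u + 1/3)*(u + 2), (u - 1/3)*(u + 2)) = u + 2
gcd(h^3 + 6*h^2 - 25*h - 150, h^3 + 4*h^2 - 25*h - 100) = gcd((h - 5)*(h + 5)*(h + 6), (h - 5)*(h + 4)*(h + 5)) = h^2 - 25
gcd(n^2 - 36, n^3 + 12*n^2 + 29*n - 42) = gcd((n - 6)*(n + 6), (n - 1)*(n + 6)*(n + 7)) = n + 6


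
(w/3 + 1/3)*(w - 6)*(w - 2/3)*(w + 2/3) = w^4/3 - 5*w^3/3 - 58*w^2/27 + 20*w/27 + 8/9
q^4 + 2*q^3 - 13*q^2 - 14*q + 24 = (q - 3)*(q - 1)*(q + 2)*(q + 4)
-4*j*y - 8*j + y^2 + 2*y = (-4*j + y)*(y + 2)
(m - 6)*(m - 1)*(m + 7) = m^3 - 43*m + 42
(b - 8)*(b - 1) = b^2 - 9*b + 8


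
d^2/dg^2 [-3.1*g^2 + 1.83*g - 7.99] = -6.20000000000000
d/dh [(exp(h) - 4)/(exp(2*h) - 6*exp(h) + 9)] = (5 - exp(h))*exp(h)/(exp(3*h) - 9*exp(2*h) + 27*exp(h) - 27)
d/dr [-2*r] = -2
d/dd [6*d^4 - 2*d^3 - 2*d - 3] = 24*d^3 - 6*d^2 - 2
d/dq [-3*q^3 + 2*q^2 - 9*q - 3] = -9*q^2 + 4*q - 9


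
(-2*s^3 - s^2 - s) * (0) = 0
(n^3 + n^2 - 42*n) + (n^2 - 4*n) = n^3 + 2*n^2 - 46*n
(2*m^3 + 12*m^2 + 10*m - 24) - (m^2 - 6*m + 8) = 2*m^3 + 11*m^2 + 16*m - 32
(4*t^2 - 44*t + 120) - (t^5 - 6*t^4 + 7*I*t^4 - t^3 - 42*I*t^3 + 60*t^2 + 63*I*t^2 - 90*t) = -t^5 + 6*t^4 - 7*I*t^4 + t^3 + 42*I*t^3 - 56*t^2 - 63*I*t^2 + 46*t + 120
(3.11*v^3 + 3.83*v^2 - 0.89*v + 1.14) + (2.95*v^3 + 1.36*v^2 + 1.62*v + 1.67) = 6.06*v^3 + 5.19*v^2 + 0.73*v + 2.81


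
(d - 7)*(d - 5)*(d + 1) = d^3 - 11*d^2 + 23*d + 35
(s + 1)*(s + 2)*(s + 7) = s^3 + 10*s^2 + 23*s + 14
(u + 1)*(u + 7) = u^2 + 8*u + 7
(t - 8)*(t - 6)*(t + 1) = t^3 - 13*t^2 + 34*t + 48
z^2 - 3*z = z*(z - 3)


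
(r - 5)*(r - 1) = r^2 - 6*r + 5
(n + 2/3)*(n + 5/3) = n^2 + 7*n/3 + 10/9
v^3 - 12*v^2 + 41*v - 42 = (v - 7)*(v - 3)*(v - 2)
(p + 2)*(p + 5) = p^2 + 7*p + 10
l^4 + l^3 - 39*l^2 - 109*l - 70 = (l - 7)*(l + 1)*(l + 2)*(l + 5)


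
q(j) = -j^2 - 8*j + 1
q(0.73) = -5.37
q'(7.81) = -23.62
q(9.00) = -152.00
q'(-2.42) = -3.16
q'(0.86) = -9.72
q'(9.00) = -26.00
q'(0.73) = -9.46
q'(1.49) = -10.98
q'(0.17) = -8.34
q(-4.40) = 16.84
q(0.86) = -6.62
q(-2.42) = 14.50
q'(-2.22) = -3.56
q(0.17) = -0.39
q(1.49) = -13.14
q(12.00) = -239.00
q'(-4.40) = 0.80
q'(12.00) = -32.00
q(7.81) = -122.48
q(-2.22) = 13.83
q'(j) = -2*j - 8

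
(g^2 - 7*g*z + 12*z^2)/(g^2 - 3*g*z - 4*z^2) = (g - 3*z)/(g + z)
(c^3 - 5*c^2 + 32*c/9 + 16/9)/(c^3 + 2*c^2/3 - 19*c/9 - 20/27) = 3*(c - 4)/(3*c + 5)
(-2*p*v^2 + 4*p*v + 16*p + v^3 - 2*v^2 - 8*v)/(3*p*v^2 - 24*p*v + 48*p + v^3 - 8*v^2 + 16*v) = (-2*p*v - 4*p + v^2 + 2*v)/(3*p*v - 12*p + v^2 - 4*v)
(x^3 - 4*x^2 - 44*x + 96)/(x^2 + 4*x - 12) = x - 8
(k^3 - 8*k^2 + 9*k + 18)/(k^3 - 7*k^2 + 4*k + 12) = (k - 3)/(k - 2)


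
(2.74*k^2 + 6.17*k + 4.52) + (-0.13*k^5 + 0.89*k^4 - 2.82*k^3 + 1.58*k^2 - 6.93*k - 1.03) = -0.13*k^5 + 0.89*k^4 - 2.82*k^3 + 4.32*k^2 - 0.76*k + 3.49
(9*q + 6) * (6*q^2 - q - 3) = 54*q^3 + 27*q^2 - 33*q - 18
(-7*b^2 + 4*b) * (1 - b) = 7*b^3 - 11*b^2 + 4*b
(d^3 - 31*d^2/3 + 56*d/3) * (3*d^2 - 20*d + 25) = 3*d^5 - 51*d^4 + 863*d^3/3 - 1895*d^2/3 + 1400*d/3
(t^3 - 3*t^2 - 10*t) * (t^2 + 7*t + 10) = t^5 + 4*t^4 - 21*t^3 - 100*t^2 - 100*t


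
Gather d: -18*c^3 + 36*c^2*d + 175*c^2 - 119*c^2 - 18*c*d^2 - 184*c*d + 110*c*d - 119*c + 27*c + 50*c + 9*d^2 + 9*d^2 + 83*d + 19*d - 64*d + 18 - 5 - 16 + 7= -18*c^3 + 56*c^2 - 42*c + d^2*(18 - 18*c) + d*(36*c^2 - 74*c + 38) + 4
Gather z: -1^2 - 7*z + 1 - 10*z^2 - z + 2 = -10*z^2 - 8*z + 2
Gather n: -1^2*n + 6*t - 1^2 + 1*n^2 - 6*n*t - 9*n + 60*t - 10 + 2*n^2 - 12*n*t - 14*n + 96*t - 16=3*n^2 + n*(-18*t - 24) + 162*t - 27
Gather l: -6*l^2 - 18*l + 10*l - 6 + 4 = -6*l^2 - 8*l - 2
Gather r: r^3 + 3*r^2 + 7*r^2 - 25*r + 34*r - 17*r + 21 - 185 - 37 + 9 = r^3 + 10*r^2 - 8*r - 192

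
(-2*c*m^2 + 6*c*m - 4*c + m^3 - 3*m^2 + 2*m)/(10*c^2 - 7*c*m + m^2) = (-m^2 + 3*m - 2)/(5*c - m)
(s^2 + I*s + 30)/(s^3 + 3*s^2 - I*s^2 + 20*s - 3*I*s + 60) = (s + 6*I)/(s^2 + s*(3 + 4*I) + 12*I)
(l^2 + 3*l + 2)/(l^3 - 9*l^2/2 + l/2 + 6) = 2*(l + 2)/(2*l^2 - 11*l + 12)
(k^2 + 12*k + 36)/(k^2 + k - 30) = (k + 6)/(k - 5)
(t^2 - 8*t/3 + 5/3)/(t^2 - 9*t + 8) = (t - 5/3)/(t - 8)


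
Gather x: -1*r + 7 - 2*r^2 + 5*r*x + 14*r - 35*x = -2*r^2 + 13*r + x*(5*r - 35) + 7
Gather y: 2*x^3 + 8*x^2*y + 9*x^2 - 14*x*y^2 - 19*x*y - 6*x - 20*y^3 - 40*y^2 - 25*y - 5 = 2*x^3 + 9*x^2 - 6*x - 20*y^3 + y^2*(-14*x - 40) + y*(8*x^2 - 19*x - 25) - 5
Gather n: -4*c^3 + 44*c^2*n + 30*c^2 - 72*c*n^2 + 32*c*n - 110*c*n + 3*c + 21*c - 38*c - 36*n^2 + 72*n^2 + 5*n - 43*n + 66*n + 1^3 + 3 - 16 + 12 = -4*c^3 + 30*c^2 - 14*c + n^2*(36 - 72*c) + n*(44*c^2 - 78*c + 28)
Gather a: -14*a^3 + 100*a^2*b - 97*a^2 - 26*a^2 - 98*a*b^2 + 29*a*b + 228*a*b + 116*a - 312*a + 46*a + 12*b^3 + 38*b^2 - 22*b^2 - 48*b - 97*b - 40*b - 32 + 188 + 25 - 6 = -14*a^3 + a^2*(100*b - 123) + a*(-98*b^2 + 257*b - 150) + 12*b^3 + 16*b^2 - 185*b + 175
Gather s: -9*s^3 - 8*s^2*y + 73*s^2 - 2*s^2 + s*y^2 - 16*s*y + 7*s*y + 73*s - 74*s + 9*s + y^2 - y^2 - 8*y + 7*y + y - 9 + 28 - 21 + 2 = -9*s^3 + s^2*(71 - 8*y) + s*(y^2 - 9*y + 8)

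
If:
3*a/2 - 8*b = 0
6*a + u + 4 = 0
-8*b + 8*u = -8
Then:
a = -16/33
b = -1/11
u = -12/11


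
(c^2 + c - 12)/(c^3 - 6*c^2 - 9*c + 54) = (c + 4)/(c^2 - 3*c - 18)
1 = 1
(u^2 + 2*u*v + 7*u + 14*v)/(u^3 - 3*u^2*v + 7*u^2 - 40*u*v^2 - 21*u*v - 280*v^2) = (u + 2*v)/(u^2 - 3*u*v - 40*v^2)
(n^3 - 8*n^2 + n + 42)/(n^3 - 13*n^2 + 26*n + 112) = (n - 3)/(n - 8)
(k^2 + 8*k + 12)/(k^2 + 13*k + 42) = (k + 2)/(k + 7)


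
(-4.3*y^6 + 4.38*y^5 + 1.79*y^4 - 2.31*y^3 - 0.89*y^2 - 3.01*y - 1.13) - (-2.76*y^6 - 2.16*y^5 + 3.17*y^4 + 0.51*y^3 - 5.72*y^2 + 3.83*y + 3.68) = -1.54*y^6 + 6.54*y^5 - 1.38*y^4 - 2.82*y^3 + 4.83*y^2 - 6.84*y - 4.81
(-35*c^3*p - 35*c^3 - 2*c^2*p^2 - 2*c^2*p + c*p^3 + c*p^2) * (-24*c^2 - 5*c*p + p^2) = 840*c^5*p + 840*c^5 + 223*c^4*p^2 + 223*c^4*p - 49*c^3*p^3 - 49*c^3*p^2 - 7*c^2*p^4 - 7*c^2*p^3 + c*p^5 + c*p^4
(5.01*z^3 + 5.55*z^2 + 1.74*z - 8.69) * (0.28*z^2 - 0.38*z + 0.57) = 1.4028*z^5 - 0.3498*z^4 + 1.2339*z^3 + 0.0690999999999993*z^2 + 4.294*z - 4.9533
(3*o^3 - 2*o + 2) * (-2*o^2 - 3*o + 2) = -6*o^5 - 9*o^4 + 10*o^3 + 2*o^2 - 10*o + 4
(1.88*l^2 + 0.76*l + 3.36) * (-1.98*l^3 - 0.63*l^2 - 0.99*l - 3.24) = -3.7224*l^5 - 2.6892*l^4 - 8.9928*l^3 - 8.9604*l^2 - 5.7888*l - 10.8864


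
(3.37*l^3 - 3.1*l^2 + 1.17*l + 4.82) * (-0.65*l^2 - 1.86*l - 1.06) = -2.1905*l^5 - 4.2532*l^4 + 1.4333*l^3 - 2.0232*l^2 - 10.2054*l - 5.1092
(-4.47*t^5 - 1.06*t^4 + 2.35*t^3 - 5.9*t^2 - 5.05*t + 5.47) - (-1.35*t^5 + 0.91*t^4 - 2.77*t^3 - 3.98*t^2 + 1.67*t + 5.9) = -3.12*t^5 - 1.97*t^4 + 5.12*t^3 - 1.92*t^2 - 6.72*t - 0.430000000000001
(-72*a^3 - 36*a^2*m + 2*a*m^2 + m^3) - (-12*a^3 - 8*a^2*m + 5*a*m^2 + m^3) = -60*a^3 - 28*a^2*m - 3*a*m^2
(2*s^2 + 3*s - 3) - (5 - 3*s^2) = 5*s^2 + 3*s - 8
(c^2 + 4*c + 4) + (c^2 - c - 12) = 2*c^2 + 3*c - 8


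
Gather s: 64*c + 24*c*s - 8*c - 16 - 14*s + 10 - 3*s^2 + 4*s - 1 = 56*c - 3*s^2 + s*(24*c - 10) - 7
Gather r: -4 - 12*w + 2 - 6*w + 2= -18*w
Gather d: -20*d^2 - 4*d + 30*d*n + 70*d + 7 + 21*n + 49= -20*d^2 + d*(30*n + 66) + 21*n + 56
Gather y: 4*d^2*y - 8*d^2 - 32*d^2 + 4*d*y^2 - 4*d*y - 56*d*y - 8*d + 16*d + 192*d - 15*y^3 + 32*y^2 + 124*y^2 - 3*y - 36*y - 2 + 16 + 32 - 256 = -40*d^2 + 200*d - 15*y^3 + y^2*(4*d + 156) + y*(4*d^2 - 60*d - 39) - 210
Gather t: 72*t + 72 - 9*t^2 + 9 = -9*t^2 + 72*t + 81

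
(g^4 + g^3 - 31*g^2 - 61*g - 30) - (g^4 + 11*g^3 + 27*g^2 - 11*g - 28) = -10*g^3 - 58*g^2 - 50*g - 2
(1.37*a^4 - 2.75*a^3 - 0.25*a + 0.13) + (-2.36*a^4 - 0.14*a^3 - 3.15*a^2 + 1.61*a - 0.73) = -0.99*a^4 - 2.89*a^3 - 3.15*a^2 + 1.36*a - 0.6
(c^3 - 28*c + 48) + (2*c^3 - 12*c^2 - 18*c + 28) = 3*c^3 - 12*c^2 - 46*c + 76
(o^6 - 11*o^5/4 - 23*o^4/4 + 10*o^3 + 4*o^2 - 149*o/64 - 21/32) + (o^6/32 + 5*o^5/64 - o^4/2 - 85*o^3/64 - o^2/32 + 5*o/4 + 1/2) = 33*o^6/32 - 171*o^5/64 - 25*o^4/4 + 555*o^3/64 + 127*o^2/32 - 69*o/64 - 5/32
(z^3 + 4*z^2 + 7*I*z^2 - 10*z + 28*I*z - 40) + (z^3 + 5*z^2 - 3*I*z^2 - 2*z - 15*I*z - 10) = 2*z^3 + 9*z^2 + 4*I*z^2 - 12*z + 13*I*z - 50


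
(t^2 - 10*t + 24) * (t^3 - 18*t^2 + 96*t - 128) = t^5 - 28*t^4 + 300*t^3 - 1520*t^2 + 3584*t - 3072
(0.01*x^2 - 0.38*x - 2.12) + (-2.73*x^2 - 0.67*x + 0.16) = -2.72*x^2 - 1.05*x - 1.96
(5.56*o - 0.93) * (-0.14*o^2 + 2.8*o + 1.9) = -0.7784*o^3 + 15.6982*o^2 + 7.96*o - 1.767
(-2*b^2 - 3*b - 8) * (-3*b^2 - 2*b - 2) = 6*b^4 + 13*b^3 + 34*b^2 + 22*b + 16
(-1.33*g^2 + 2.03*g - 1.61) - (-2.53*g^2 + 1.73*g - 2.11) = 1.2*g^2 + 0.3*g + 0.5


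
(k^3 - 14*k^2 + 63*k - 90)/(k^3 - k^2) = (k^3 - 14*k^2 + 63*k - 90)/(k^2*(k - 1))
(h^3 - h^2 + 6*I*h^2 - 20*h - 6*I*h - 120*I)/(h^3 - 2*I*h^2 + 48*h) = (h^2 - h - 20)/(h*(h - 8*I))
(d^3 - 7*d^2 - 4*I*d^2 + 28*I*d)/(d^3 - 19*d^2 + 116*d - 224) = d*(d - 4*I)/(d^2 - 12*d + 32)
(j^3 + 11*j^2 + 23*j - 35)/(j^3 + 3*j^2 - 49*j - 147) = (j^2 + 4*j - 5)/(j^2 - 4*j - 21)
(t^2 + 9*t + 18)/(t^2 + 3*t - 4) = (t^2 + 9*t + 18)/(t^2 + 3*t - 4)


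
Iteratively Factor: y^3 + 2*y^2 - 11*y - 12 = (y + 1)*(y^2 + y - 12) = (y + 1)*(y + 4)*(y - 3)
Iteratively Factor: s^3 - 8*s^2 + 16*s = (s - 4)*(s^2 - 4*s) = (s - 4)^2*(s)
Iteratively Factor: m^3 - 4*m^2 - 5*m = (m - 5)*(m^2 + m) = (m - 5)*(m + 1)*(m)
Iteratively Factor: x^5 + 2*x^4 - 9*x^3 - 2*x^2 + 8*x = (x + 4)*(x^4 - 2*x^3 - x^2 + 2*x) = (x + 1)*(x + 4)*(x^3 - 3*x^2 + 2*x) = (x - 1)*(x + 1)*(x + 4)*(x^2 - 2*x) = (x - 2)*(x - 1)*(x + 1)*(x + 4)*(x)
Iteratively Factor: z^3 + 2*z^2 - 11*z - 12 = (z - 3)*(z^2 + 5*z + 4) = (z - 3)*(z + 4)*(z + 1)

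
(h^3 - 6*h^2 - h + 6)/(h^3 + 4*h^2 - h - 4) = (h - 6)/(h + 4)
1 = 1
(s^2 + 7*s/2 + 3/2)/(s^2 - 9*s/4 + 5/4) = 2*(2*s^2 + 7*s + 3)/(4*s^2 - 9*s + 5)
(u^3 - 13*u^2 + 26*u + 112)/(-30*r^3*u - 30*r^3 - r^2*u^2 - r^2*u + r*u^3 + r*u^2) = (-u^3 + 13*u^2 - 26*u - 112)/(r*(30*r^2*u + 30*r^2 + r*u^2 + r*u - u^3 - u^2))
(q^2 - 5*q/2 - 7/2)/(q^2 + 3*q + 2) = (q - 7/2)/(q + 2)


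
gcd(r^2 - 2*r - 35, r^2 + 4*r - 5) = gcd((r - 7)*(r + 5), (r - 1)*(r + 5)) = r + 5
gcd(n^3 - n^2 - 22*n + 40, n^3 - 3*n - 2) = n - 2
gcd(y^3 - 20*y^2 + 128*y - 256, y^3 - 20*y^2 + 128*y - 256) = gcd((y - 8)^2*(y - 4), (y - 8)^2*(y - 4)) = y^3 - 20*y^2 + 128*y - 256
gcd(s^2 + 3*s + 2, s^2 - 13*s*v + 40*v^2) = 1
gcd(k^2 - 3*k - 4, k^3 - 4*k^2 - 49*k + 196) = k - 4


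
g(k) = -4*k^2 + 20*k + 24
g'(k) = 20 - 8*k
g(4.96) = 24.79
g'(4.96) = -19.68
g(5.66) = 9.06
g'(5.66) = -25.28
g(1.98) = 47.92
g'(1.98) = 4.16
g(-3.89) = -114.33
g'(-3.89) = 51.12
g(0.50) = 33.00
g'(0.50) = 16.00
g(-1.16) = -4.58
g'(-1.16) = 29.28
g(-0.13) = 21.33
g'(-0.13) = 21.04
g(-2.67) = -57.92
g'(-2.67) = 41.36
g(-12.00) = -792.00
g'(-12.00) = 116.00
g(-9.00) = -480.00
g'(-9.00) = 92.00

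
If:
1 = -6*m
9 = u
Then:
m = -1/6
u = 9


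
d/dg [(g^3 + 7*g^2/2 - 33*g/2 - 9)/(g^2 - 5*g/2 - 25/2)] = (4*g^4 - 20*g^3 - 119*g^2 - 278*g + 735)/(4*g^4 - 20*g^3 - 75*g^2 + 250*g + 625)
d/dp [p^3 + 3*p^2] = 3*p*(p + 2)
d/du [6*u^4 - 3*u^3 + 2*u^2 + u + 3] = 24*u^3 - 9*u^2 + 4*u + 1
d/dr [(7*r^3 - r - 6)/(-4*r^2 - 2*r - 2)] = ((1 - 21*r^2)*(2*r^2 + r + 1) - (4*r + 1)*(-7*r^3 + r + 6))/(2*(2*r^2 + r + 1)^2)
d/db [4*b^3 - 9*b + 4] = 12*b^2 - 9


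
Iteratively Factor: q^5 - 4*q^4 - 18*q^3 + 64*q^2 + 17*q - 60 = (q + 4)*(q^4 - 8*q^3 + 14*q^2 + 8*q - 15) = (q - 1)*(q + 4)*(q^3 - 7*q^2 + 7*q + 15) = (q - 1)*(q + 1)*(q + 4)*(q^2 - 8*q + 15) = (q - 3)*(q - 1)*(q + 1)*(q + 4)*(q - 5)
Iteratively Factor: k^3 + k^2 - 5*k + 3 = (k - 1)*(k^2 + 2*k - 3) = (k - 1)*(k + 3)*(k - 1)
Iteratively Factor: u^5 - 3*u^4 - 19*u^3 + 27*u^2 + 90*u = (u - 5)*(u^4 + 2*u^3 - 9*u^2 - 18*u) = (u - 5)*(u + 3)*(u^3 - u^2 - 6*u) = u*(u - 5)*(u + 3)*(u^2 - u - 6) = u*(u - 5)*(u + 2)*(u + 3)*(u - 3)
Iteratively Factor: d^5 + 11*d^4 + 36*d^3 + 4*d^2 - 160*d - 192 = (d + 3)*(d^4 + 8*d^3 + 12*d^2 - 32*d - 64) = (d + 2)*(d + 3)*(d^3 + 6*d^2 - 32) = (d - 2)*(d + 2)*(d + 3)*(d^2 + 8*d + 16) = (d - 2)*(d + 2)*(d + 3)*(d + 4)*(d + 4)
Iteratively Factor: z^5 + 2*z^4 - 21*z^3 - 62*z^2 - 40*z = (z + 2)*(z^4 - 21*z^2 - 20*z) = z*(z + 2)*(z^3 - 21*z - 20) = z*(z + 1)*(z + 2)*(z^2 - z - 20) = z*(z + 1)*(z + 2)*(z + 4)*(z - 5)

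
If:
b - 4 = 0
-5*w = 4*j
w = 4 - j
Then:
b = 4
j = 20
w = -16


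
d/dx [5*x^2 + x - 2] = 10*x + 1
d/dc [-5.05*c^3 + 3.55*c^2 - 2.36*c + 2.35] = -15.15*c^2 + 7.1*c - 2.36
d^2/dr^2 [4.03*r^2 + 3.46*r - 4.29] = 8.06000000000000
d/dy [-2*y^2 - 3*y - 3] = -4*y - 3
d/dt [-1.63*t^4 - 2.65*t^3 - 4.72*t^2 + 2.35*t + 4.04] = -6.52*t^3 - 7.95*t^2 - 9.44*t + 2.35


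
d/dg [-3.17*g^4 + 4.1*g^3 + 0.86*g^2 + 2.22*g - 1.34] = -12.68*g^3 + 12.3*g^2 + 1.72*g + 2.22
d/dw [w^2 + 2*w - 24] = 2*w + 2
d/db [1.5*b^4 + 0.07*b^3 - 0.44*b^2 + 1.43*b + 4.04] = 6.0*b^3 + 0.21*b^2 - 0.88*b + 1.43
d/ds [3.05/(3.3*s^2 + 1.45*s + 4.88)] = (-20.13*s - 4.4225)/(3.3*s^2 + 1.45*s + 4.88)^2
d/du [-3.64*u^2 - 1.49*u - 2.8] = -7.28*u - 1.49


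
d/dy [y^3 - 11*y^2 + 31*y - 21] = 3*y^2 - 22*y + 31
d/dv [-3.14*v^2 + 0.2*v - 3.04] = 0.2 - 6.28*v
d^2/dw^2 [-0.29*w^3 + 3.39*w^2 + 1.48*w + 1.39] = 6.78 - 1.74*w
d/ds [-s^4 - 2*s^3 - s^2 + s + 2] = -4*s^3 - 6*s^2 - 2*s + 1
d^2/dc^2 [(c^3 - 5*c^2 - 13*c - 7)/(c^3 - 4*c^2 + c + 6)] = 2*(-c^3 - 39*c^2 + 213*c - 277)/(c^6 - 15*c^5 + 93*c^4 - 305*c^3 + 558*c^2 - 540*c + 216)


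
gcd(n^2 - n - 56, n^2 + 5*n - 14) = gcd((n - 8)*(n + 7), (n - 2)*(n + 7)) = n + 7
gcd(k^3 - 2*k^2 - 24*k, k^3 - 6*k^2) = k^2 - 6*k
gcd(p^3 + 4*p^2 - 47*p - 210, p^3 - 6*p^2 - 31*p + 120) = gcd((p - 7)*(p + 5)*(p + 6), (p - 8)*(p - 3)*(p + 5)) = p + 5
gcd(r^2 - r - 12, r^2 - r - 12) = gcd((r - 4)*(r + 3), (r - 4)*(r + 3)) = r^2 - r - 12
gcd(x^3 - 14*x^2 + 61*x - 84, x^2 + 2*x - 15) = x - 3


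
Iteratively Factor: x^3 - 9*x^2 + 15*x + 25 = (x + 1)*(x^2 - 10*x + 25) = (x - 5)*(x + 1)*(x - 5)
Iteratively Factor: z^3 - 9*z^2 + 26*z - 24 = (z - 2)*(z^2 - 7*z + 12) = (z - 3)*(z - 2)*(z - 4)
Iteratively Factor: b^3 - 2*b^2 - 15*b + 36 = (b - 3)*(b^2 + b - 12) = (b - 3)^2*(b + 4)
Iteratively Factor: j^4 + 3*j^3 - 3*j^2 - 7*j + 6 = (j - 1)*(j^3 + 4*j^2 + j - 6) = (j - 1)*(j + 3)*(j^2 + j - 2) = (j - 1)*(j + 2)*(j + 3)*(j - 1)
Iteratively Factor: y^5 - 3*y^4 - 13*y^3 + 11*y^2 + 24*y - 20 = (y - 1)*(y^4 - 2*y^3 - 15*y^2 - 4*y + 20) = (y - 1)*(y + 2)*(y^3 - 4*y^2 - 7*y + 10) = (y - 1)*(y + 2)^2*(y^2 - 6*y + 5) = (y - 1)^2*(y + 2)^2*(y - 5)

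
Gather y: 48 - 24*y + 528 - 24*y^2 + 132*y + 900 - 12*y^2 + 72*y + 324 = -36*y^2 + 180*y + 1800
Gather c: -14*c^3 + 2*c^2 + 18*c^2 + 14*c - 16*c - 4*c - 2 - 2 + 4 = -14*c^3 + 20*c^2 - 6*c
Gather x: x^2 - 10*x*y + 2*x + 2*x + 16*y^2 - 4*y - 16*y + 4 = x^2 + x*(4 - 10*y) + 16*y^2 - 20*y + 4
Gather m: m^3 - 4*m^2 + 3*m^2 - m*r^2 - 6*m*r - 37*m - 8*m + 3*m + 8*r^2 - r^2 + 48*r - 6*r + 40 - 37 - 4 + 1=m^3 - m^2 + m*(-r^2 - 6*r - 42) + 7*r^2 + 42*r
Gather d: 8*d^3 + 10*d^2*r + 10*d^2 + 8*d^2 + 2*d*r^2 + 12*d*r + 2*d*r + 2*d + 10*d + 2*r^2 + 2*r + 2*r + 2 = 8*d^3 + d^2*(10*r + 18) + d*(2*r^2 + 14*r + 12) + 2*r^2 + 4*r + 2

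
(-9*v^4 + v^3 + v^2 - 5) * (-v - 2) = 9*v^5 + 17*v^4 - 3*v^3 - 2*v^2 + 5*v + 10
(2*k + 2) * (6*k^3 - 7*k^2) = 12*k^4 - 2*k^3 - 14*k^2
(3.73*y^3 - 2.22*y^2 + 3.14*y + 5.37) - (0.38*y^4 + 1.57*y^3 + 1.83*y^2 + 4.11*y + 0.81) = -0.38*y^4 + 2.16*y^3 - 4.05*y^2 - 0.97*y + 4.56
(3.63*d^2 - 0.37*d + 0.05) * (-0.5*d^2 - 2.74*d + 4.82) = -1.815*d^4 - 9.7612*d^3 + 18.4854*d^2 - 1.9204*d + 0.241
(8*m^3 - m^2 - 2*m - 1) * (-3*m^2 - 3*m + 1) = -24*m^5 - 21*m^4 + 17*m^3 + 8*m^2 + m - 1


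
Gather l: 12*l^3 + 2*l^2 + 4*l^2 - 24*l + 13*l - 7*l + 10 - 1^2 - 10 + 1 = 12*l^3 + 6*l^2 - 18*l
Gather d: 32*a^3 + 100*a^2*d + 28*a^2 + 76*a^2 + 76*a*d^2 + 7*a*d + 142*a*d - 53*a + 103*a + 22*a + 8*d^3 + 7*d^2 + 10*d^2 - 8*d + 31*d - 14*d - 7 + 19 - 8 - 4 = 32*a^3 + 104*a^2 + 72*a + 8*d^3 + d^2*(76*a + 17) + d*(100*a^2 + 149*a + 9)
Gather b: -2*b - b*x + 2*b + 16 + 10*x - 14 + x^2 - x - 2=-b*x + x^2 + 9*x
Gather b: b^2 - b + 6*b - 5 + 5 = b^2 + 5*b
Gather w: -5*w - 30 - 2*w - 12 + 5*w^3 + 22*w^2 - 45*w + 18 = 5*w^3 + 22*w^2 - 52*w - 24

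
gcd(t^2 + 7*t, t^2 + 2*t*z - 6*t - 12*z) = 1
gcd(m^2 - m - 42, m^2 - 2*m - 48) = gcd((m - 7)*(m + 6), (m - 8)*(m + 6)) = m + 6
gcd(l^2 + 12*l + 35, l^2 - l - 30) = l + 5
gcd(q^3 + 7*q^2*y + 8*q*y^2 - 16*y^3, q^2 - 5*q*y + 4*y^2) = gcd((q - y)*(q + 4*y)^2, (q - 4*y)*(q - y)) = -q + y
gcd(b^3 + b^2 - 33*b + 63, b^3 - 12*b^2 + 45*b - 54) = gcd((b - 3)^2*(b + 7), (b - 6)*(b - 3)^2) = b^2 - 6*b + 9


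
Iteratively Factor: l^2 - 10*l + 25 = (l - 5)*(l - 5)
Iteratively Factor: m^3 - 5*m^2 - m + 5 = (m - 5)*(m^2 - 1) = (m - 5)*(m + 1)*(m - 1)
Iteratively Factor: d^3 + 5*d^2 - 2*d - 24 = (d - 2)*(d^2 + 7*d + 12) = (d - 2)*(d + 3)*(d + 4)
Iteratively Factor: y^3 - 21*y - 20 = (y - 5)*(y^2 + 5*y + 4) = (y - 5)*(y + 4)*(y + 1)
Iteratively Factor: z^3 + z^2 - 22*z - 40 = (z + 4)*(z^2 - 3*z - 10) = (z + 2)*(z + 4)*(z - 5)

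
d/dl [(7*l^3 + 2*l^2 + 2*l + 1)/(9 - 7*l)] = (-98*l^3 + 175*l^2 + 36*l + 25)/(49*l^2 - 126*l + 81)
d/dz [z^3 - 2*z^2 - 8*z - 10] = 3*z^2 - 4*z - 8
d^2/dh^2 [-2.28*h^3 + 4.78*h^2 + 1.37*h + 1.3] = 9.56 - 13.68*h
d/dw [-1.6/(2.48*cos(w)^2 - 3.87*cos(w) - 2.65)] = (6.192 - 7.936*cos(w))*sin(w)/(-2.48*cos(w)^2 + 3.87*cos(w) + 2.65)^2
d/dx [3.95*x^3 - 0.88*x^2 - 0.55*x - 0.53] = 11.85*x^2 - 1.76*x - 0.55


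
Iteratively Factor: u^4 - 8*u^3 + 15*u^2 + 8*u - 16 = (u - 1)*(u^3 - 7*u^2 + 8*u + 16) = (u - 4)*(u - 1)*(u^2 - 3*u - 4) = (u - 4)^2*(u - 1)*(u + 1)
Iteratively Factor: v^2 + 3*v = (v + 3)*(v)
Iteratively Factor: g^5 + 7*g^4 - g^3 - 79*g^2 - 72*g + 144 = (g - 3)*(g^4 + 10*g^3 + 29*g^2 + 8*g - 48) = (g - 3)*(g - 1)*(g^3 + 11*g^2 + 40*g + 48) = (g - 3)*(g - 1)*(g + 4)*(g^2 + 7*g + 12) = (g - 3)*(g - 1)*(g + 3)*(g + 4)*(g + 4)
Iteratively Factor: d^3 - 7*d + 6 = (d - 2)*(d^2 + 2*d - 3) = (d - 2)*(d - 1)*(d + 3)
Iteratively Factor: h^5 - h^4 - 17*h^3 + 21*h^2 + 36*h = (h + 4)*(h^4 - 5*h^3 + 3*h^2 + 9*h) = (h + 1)*(h + 4)*(h^3 - 6*h^2 + 9*h) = (h - 3)*(h + 1)*(h + 4)*(h^2 - 3*h) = (h - 3)^2*(h + 1)*(h + 4)*(h)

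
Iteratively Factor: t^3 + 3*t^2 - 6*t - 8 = (t + 1)*(t^2 + 2*t - 8) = (t - 2)*(t + 1)*(t + 4)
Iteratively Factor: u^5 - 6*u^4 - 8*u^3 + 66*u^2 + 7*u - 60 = (u - 5)*(u^4 - u^3 - 13*u^2 + u + 12) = (u - 5)*(u + 3)*(u^3 - 4*u^2 - u + 4) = (u - 5)*(u - 1)*(u + 3)*(u^2 - 3*u - 4) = (u - 5)*(u - 1)*(u + 1)*(u + 3)*(u - 4)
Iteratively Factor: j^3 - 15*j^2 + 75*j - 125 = (j - 5)*(j^2 - 10*j + 25) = (j - 5)^2*(j - 5)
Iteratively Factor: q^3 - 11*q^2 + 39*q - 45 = (q - 3)*(q^2 - 8*q + 15) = (q - 3)^2*(q - 5)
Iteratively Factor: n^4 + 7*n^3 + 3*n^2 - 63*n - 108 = (n + 3)*(n^3 + 4*n^2 - 9*n - 36) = (n + 3)*(n + 4)*(n^2 - 9) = (n + 3)^2*(n + 4)*(n - 3)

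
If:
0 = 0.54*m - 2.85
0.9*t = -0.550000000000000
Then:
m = 5.28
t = -0.61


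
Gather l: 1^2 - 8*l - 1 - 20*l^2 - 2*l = -20*l^2 - 10*l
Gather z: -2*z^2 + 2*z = -2*z^2 + 2*z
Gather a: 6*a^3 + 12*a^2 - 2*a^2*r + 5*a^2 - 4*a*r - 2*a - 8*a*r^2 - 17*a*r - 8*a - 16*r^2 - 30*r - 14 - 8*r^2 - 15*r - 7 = 6*a^3 + a^2*(17 - 2*r) + a*(-8*r^2 - 21*r - 10) - 24*r^2 - 45*r - 21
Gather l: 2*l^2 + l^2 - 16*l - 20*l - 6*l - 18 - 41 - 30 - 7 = 3*l^2 - 42*l - 96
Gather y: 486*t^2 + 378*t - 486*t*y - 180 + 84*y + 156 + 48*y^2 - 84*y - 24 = 486*t^2 - 486*t*y + 378*t + 48*y^2 - 48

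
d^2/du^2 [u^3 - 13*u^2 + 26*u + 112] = 6*u - 26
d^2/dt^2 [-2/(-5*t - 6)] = 100/(5*t + 6)^3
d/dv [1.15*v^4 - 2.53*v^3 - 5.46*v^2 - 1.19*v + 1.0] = 4.6*v^3 - 7.59*v^2 - 10.92*v - 1.19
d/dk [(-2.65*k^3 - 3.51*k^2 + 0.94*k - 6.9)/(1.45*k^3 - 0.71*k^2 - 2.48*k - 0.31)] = (6.971*k^4 + 10.418*k^3 + 41.8517*k^2 - 7.6218*k - 17.4034)/(2.1025*k^6 - 2.059*k^5 - 6.6879*k^4 + 2.6226*k^3 + 6.5906*k^2 + 1.5376*k + 0.0961)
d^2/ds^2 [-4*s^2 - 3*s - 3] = -8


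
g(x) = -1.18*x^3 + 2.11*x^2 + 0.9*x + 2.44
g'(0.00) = 0.90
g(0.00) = 2.44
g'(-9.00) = -323.82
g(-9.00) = 1025.47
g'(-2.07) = -23.00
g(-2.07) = 20.08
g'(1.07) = 1.36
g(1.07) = 4.37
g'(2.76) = -14.42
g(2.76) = -3.81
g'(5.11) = -69.97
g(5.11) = -95.32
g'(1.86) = -3.50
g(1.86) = 3.82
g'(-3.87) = -68.45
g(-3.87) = 98.95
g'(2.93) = -17.13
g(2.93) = -6.49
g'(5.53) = -84.02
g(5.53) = -127.61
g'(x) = -3.54*x^2 + 4.22*x + 0.9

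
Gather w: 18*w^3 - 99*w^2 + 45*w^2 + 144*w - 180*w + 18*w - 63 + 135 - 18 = 18*w^3 - 54*w^2 - 18*w + 54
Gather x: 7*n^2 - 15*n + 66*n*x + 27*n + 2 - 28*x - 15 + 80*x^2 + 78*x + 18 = 7*n^2 + 12*n + 80*x^2 + x*(66*n + 50) + 5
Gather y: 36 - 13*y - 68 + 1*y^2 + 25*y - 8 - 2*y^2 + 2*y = -y^2 + 14*y - 40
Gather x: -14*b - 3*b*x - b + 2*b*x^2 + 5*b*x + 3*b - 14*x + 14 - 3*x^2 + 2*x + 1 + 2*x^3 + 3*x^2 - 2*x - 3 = 2*b*x^2 - 12*b + 2*x^3 + x*(2*b - 14) + 12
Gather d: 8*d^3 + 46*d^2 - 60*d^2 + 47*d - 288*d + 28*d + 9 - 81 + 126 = 8*d^3 - 14*d^2 - 213*d + 54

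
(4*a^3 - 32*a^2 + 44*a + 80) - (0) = 4*a^3 - 32*a^2 + 44*a + 80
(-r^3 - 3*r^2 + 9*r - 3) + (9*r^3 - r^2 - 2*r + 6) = 8*r^3 - 4*r^2 + 7*r + 3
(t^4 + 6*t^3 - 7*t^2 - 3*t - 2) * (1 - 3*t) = -3*t^5 - 17*t^4 + 27*t^3 + 2*t^2 + 3*t - 2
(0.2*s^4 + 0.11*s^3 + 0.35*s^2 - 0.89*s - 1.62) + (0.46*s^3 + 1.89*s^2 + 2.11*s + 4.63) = 0.2*s^4 + 0.57*s^3 + 2.24*s^2 + 1.22*s + 3.01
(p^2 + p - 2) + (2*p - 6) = p^2 + 3*p - 8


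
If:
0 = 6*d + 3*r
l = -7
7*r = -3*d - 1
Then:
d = 1/11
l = -7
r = -2/11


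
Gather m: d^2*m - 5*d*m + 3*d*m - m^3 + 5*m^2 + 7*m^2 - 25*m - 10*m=-m^3 + 12*m^2 + m*(d^2 - 2*d - 35)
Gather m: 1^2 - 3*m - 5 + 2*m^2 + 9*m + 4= 2*m^2 + 6*m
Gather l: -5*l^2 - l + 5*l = -5*l^2 + 4*l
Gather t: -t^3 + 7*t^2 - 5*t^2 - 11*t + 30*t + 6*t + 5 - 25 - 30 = -t^3 + 2*t^2 + 25*t - 50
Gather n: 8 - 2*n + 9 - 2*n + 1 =18 - 4*n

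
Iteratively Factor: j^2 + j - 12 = (j - 3)*(j + 4)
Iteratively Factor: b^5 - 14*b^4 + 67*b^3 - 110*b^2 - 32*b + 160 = (b + 1)*(b^4 - 15*b^3 + 82*b^2 - 192*b + 160) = (b - 4)*(b + 1)*(b^3 - 11*b^2 + 38*b - 40) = (b - 4)*(b - 2)*(b + 1)*(b^2 - 9*b + 20) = (b - 5)*(b - 4)*(b - 2)*(b + 1)*(b - 4)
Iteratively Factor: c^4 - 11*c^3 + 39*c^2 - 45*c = (c - 3)*(c^3 - 8*c^2 + 15*c) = (c - 5)*(c - 3)*(c^2 - 3*c) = c*(c - 5)*(c - 3)*(c - 3)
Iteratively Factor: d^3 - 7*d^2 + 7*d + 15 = (d - 3)*(d^2 - 4*d - 5) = (d - 3)*(d + 1)*(d - 5)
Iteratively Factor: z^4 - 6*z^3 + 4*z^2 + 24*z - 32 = (z - 2)*(z^3 - 4*z^2 - 4*z + 16) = (z - 2)*(z + 2)*(z^2 - 6*z + 8) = (z - 4)*(z - 2)*(z + 2)*(z - 2)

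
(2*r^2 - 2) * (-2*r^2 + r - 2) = -4*r^4 + 2*r^3 - 2*r + 4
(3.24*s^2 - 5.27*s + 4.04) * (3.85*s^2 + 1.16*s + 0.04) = 12.474*s^4 - 16.5311*s^3 + 9.5704*s^2 + 4.4756*s + 0.1616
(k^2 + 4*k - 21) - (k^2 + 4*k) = -21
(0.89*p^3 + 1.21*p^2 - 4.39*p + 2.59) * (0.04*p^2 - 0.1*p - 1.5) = 0.0356*p^5 - 0.0406*p^4 - 1.6316*p^3 - 1.2724*p^2 + 6.326*p - 3.885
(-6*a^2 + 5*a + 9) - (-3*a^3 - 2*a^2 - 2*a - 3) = 3*a^3 - 4*a^2 + 7*a + 12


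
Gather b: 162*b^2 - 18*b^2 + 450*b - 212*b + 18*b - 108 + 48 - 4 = 144*b^2 + 256*b - 64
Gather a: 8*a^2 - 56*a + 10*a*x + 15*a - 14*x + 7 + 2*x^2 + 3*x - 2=8*a^2 + a*(10*x - 41) + 2*x^2 - 11*x + 5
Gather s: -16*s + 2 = 2 - 16*s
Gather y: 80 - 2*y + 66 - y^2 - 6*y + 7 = -y^2 - 8*y + 153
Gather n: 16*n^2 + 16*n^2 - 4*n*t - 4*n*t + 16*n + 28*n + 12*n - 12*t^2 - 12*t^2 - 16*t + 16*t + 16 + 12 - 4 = 32*n^2 + n*(56 - 8*t) - 24*t^2 + 24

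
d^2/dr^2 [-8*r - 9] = 0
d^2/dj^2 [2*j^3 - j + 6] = 12*j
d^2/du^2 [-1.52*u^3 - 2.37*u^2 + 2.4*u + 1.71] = -9.12*u - 4.74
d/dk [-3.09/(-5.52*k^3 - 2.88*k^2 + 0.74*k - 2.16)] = (-51.1704*k^2 - 17.7984*k + 2.2866)/(5.52*k^3 + 2.88*k^2 - 0.74*k + 2.16)^2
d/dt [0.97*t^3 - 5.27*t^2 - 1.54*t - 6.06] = 2.91*t^2 - 10.54*t - 1.54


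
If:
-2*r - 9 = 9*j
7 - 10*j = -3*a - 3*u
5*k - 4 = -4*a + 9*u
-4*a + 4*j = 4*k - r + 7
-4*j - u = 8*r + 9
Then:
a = -23366/6239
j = -5569/6239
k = 6125/6239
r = -3015/6239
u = -9755/6239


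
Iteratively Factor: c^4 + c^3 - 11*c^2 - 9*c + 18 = (c + 2)*(c^3 - c^2 - 9*c + 9) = (c + 2)*(c + 3)*(c^2 - 4*c + 3) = (c - 1)*(c + 2)*(c + 3)*(c - 3)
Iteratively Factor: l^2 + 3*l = (l + 3)*(l)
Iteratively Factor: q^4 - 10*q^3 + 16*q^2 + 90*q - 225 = (q - 3)*(q^3 - 7*q^2 - 5*q + 75) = (q - 5)*(q - 3)*(q^2 - 2*q - 15) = (q - 5)^2*(q - 3)*(q + 3)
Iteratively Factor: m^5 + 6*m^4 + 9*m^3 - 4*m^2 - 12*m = (m - 1)*(m^4 + 7*m^3 + 16*m^2 + 12*m) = (m - 1)*(m + 2)*(m^3 + 5*m^2 + 6*m) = m*(m - 1)*(m + 2)*(m^2 + 5*m + 6) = m*(m - 1)*(m + 2)*(m + 3)*(m + 2)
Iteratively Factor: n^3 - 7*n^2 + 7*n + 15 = (n - 5)*(n^2 - 2*n - 3) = (n - 5)*(n - 3)*(n + 1)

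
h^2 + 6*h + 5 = (h + 1)*(h + 5)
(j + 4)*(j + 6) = j^2 + 10*j + 24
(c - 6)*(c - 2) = c^2 - 8*c + 12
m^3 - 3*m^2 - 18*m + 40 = (m - 5)*(m - 2)*(m + 4)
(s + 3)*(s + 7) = s^2 + 10*s + 21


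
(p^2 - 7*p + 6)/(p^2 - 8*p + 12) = (p - 1)/(p - 2)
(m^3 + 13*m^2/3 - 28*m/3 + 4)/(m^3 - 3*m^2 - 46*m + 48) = (m - 2/3)/(m - 8)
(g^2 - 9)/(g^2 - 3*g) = (g + 3)/g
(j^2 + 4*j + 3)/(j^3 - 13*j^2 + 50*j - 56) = (j^2 + 4*j + 3)/(j^3 - 13*j^2 + 50*j - 56)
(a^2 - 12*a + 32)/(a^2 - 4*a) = (a - 8)/a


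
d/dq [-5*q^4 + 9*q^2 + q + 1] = -20*q^3 + 18*q + 1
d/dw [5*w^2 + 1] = 10*w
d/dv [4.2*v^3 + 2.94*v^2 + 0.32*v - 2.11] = 12.6*v^2 + 5.88*v + 0.32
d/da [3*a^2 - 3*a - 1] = 6*a - 3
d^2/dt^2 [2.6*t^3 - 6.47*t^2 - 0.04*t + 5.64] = 15.6*t - 12.94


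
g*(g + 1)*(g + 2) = g^3 + 3*g^2 + 2*g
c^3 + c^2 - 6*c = c*(c - 2)*(c + 3)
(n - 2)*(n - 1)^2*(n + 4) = n^4 - 11*n^2 + 18*n - 8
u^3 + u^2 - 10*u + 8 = (u - 2)*(u - 1)*(u + 4)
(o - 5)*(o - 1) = o^2 - 6*o + 5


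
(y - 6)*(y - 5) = y^2 - 11*y + 30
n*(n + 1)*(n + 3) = n^3 + 4*n^2 + 3*n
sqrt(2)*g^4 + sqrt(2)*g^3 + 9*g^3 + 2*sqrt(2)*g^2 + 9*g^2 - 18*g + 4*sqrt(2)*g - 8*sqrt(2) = (g - 1)*(g + 2)*(g + 4*sqrt(2))*(sqrt(2)*g + 1)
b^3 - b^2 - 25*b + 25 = (b - 5)*(b - 1)*(b + 5)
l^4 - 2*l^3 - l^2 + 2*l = l*(l - 2)*(l - 1)*(l + 1)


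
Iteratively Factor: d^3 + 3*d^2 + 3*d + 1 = (d + 1)*(d^2 + 2*d + 1) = (d + 1)^2*(d + 1)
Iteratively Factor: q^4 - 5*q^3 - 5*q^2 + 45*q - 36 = (q - 4)*(q^3 - q^2 - 9*q + 9) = (q - 4)*(q + 3)*(q^2 - 4*q + 3) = (q - 4)*(q - 3)*(q + 3)*(q - 1)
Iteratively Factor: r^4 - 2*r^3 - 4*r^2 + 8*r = (r - 2)*(r^3 - 4*r) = r*(r - 2)*(r^2 - 4) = r*(r - 2)^2*(r + 2)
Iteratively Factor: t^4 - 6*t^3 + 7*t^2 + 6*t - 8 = (t + 1)*(t^3 - 7*t^2 + 14*t - 8) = (t - 4)*(t + 1)*(t^2 - 3*t + 2) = (t - 4)*(t - 1)*(t + 1)*(t - 2)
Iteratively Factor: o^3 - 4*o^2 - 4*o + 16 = (o - 4)*(o^2 - 4) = (o - 4)*(o + 2)*(o - 2)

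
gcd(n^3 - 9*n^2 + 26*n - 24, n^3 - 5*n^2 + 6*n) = n^2 - 5*n + 6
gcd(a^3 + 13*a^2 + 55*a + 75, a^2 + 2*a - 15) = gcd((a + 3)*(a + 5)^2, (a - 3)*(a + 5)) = a + 5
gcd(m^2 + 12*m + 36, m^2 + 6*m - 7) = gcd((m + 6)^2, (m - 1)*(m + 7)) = 1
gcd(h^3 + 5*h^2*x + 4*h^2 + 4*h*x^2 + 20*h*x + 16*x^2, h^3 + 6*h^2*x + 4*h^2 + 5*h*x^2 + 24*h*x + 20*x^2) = h^2 + h*x + 4*h + 4*x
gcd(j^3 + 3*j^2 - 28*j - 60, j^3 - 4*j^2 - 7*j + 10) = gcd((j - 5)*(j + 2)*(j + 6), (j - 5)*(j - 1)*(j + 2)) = j^2 - 3*j - 10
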